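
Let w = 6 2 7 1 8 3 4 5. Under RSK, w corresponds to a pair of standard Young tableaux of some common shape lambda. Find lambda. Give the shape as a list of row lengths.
[4, 3, 1]

Row-insert each entry into an empty tableau.

After inserting 6: P = [[6]].
After inserting 2: P = [[2], [6]].
After inserting 7: P = [[2, 7], [6]].
After inserting 1: P = [[1, 7], [2], [6]].
After inserting 8: P = [[1, 7, 8], [2], [6]].
After inserting 3: P = [[1, 3, 8], [2, 7], [6]].
After inserting 4: P = [[1, 3, 4], [2, 7, 8], [6]].
After inserting 5: P = [[1, 3, 4, 5], [2, 7, 8], [6]].

The final insertion tableau P = [[1, 3, 4, 5], [2, 7, 8], [6]] has shape [4, 3, 1].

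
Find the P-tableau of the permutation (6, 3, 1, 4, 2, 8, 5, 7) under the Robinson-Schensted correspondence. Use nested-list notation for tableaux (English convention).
Insert 6: appended to row 1. P = [[6]].
Insert 3: 3 bumps 6 from row 1; 6 starts row 2. P = [[3], [6]].
Insert 1: 1 bumps 3 from row 1; 3 bumps 6 from row 2; 6 starts row 3. P = [[1], [3], [6]].
Insert 4: appended to row 1. P = [[1, 4], [3], [6]].
Insert 2: 2 bumps 4 from row 1; 4 appends to row 2. P = [[1, 2], [3, 4], [6]].
Insert 8: appended to row 1. P = [[1, 2, 8], [3, 4], [6]].
Insert 5: 5 bumps 8 from row 1; 8 appends to row 2. P = [[1, 2, 5], [3, 4, 8], [6]].
Insert 7: appended to row 1. P = [[1, 2, 5, 7], [3, 4, 8], [6]].

So P = [[1, 2, 5, 7], [3, 4, 8], [6]].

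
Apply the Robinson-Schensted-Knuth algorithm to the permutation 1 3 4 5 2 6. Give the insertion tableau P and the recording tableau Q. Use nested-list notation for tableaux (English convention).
Insert each entry of the permutation into P by Schensted row insertion, recording in Q the position of each new cell.

Insert 1: appended to row 1. P = [[1]].
Insert 3: appended to row 1. P = [[1, 3]].
Insert 4: appended to row 1. P = [[1, 3, 4]].
Insert 5: appended to row 1. P = [[1, 3, 4, 5]].
Insert 2: 2 bumps 3 from row 1; 3 starts row 2. P = [[1, 2, 4, 5], [3]].
Insert 6: appended to row 1. P = [[1, 2, 4, 5, 6], [3]].

So P = [[1, 2, 4, 5, 6], [3]], Q = [[1, 2, 3, 4, 6], [5]].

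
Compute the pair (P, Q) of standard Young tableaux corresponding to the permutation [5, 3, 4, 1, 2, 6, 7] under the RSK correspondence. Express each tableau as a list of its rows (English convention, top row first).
Insert each entry of the permutation into P by Schensted row insertion, recording in Q the position of each new cell.

After inserting 5: P = [[5]].
After inserting 3: P = [[3], [5]].
After inserting 4: P = [[3, 4], [5]].
After inserting 1: P = [[1, 4], [3], [5]].
After inserting 2: P = [[1, 2], [3, 4], [5]].
After inserting 6: P = [[1, 2, 6], [3, 4], [5]].
After inserting 7: P = [[1, 2, 6, 7], [3, 4], [5]].

So P = [[1, 2, 6, 7], [3, 4], [5]], Q = [[1, 3, 6, 7], [2, 5], [4]].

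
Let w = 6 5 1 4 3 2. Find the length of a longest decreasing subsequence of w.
5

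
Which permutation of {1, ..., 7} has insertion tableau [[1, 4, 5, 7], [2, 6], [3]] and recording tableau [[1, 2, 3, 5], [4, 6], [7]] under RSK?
3 4 6 2 7 5 1

Reverse RSK: for i = n, n-1, ..., 1, locate i in Q, remove the corresponding corner cell from P, and reverse-bump its entry up through P; the value ejected from row 1 is w(i).

So w = 3 4 6 2 7 5 1.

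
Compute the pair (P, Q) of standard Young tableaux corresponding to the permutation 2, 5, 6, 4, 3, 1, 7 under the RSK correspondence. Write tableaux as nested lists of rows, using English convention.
P = [[1, 3, 6, 7], [2], [4], [5]], Q = [[1, 2, 3, 7], [4], [5], [6]]

Insert each entry of the permutation into P by Schensted row insertion, recording in Q the position of each new cell.

Insert 2: appended to row 1. P = [[2]].
Insert 5: appended to row 1. P = [[2, 5]].
Insert 6: appended to row 1. P = [[2, 5, 6]].
Insert 4: 4 bumps 5 from row 1; 5 starts row 2. P = [[2, 4, 6], [5]].
Insert 3: 3 bumps 4 from row 1; 4 bumps 5 from row 2; 5 starts row 3. P = [[2, 3, 6], [4], [5]].
Insert 1: 1 bumps 2 from row 1; 2 bumps 4 from row 2; 4 bumps 5 from row 3; 5 starts row 4. P = [[1, 3, 6], [2], [4], [5]].
Insert 7: appended to row 1. P = [[1, 3, 6, 7], [2], [4], [5]].

So P = [[1, 3, 6, 7], [2], [4], [5]], Q = [[1, 2, 3, 7], [4], [5], [6]].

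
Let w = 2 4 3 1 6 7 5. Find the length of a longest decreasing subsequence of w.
3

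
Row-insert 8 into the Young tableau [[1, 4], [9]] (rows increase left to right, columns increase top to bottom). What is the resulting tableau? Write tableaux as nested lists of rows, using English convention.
[[1, 4, 8], [9]]

8 is larger than every entry of row 1, so it is appended to row 1. The new tableau is [[1, 4, 8], [9]].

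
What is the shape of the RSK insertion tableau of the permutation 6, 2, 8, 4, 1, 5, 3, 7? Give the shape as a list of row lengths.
[4, 2, 2]

Row-insert each entry into an empty tableau.

After inserting 6: P = [[6]].
After inserting 2: P = [[2], [6]].
After inserting 8: P = [[2, 8], [6]].
After inserting 4: P = [[2, 4], [6, 8]].
After inserting 1: P = [[1, 4], [2, 8], [6]].
After inserting 5: P = [[1, 4, 5], [2, 8], [6]].
After inserting 3: P = [[1, 3, 5], [2, 4], [6, 8]].
After inserting 7: P = [[1, 3, 5, 7], [2, 4], [6, 8]].

The final insertion tableau P = [[1, 3, 5, 7], [2, 4], [6, 8]] has shape [4, 2, 2].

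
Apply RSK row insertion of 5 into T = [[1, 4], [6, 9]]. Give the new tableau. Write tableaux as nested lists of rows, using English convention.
[[1, 4, 5], [6, 9]]

5 is larger than every entry of row 1, so it is appended to row 1. The new tableau is [[1, 4, 5], [6, 9]].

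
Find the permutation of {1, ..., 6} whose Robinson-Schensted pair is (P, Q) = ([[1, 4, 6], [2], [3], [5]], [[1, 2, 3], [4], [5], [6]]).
Reverse the RSK construction: for i from n down to 1, find the cell of Q containing i, remove the entry at that cell from P, and reverse-bump it up through P; the value ejected from row 1 is w(i).

Step i=6: Q has 6 at row 4, column 1; remove 5 from row 4 of P and reverse-bump: 5 enters row 3 and ejects 3; 3 enters row 2 and ejects 2; 2 enters row 1 and ejects 1. So w(6) = 1. P is now [[2, 4, 6], [3], [5]].
Step i=5: Q has 5 at row 3, column 1; remove 5 from row 3 of P and reverse-bump: 5 enters row 2 and ejects 3; 3 enters row 1 and ejects 2. So w(5) = 2. P is now [[3, 4, 6], [5]].
Step i=4: Q has 4 at row 2, column 1; remove 5 from row 2 of P and reverse-bump: 5 enters row 1 and ejects 4. So w(4) = 4. P is now [[3, 5, 6]].
Step i=3: Q has 3 at row 1, column 3; remove that cell from P, ejecting 6. So w(3) = 6. P is now [[3, 5]].
Step i=2: Q has 2 at row 1, column 2; remove that cell from P, ejecting 5. So w(2) = 5. P is now [[3]].
Step i=1: Q has 1 at row 1, column 1; remove that cell from P, ejecting 3. So w(1) = 3. P is now [].

So w = 3 5 6 4 2 1.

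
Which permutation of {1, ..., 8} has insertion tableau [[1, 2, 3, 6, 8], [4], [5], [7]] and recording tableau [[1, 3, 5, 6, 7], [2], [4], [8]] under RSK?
7 1 5 2 4 6 8 3

Reverse RSK: for i = n, n-1, ..., 1, locate i in Q, remove the corresponding corner cell from P, and reverse-bump its entry up through P; the value ejected from row 1 is w(i).

So w = 7 1 5 2 4 6 8 3.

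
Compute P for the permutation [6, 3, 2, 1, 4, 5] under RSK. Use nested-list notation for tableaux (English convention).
After inserting 6: P = [[6]].
After inserting 3: P = [[3], [6]].
After inserting 2: P = [[2], [3], [6]].
After inserting 1: P = [[1], [2], [3], [6]].
After inserting 4: P = [[1, 4], [2], [3], [6]].
After inserting 5: P = [[1, 4, 5], [2], [3], [6]].

So P = [[1, 4, 5], [2], [3], [6]].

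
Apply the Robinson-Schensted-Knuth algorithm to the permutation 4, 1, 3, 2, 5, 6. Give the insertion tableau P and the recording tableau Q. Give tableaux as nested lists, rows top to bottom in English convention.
Insert each entry of the permutation into P by Schensted row insertion, recording in Q the position of each new cell.

Insert 4: appended to row 1. P = [[4]].
Insert 1: 1 bumps 4 from row 1; 4 starts row 2. P = [[1], [4]].
Insert 3: appended to row 1. P = [[1, 3], [4]].
Insert 2: 2 bumps 3 from row 1; 3 bumps 4 from row 2; 4 starts row 3. P = [[1, 2], [3], [4]].
Insert 5: appended to row 1. P = [[1, 2, 5], [3], [4]].
Insert 6: appended to row 1. P = [[1, 2, 5, 6], [3], [4]].

So P = [[1, 2, 5, 6], [3], [4]], Q = [[1, 3, 5, 6], [2], [4]].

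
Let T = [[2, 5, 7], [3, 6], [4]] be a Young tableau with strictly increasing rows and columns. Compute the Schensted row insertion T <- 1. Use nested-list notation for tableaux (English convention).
[[1, 5, 7], [2, 6], [3], [4]]

In row 1, 1 replaces 2 (the leftmost entry greater than 1); 2 is bumped to row 2. In row 2, 2 replaces 3 (the leftmost entry greater than 2); 3 is bumped to row 3. In row 3, 3 replaces 4 (the leftmost entry greater than 3); 4 is bumped to row 4. 4 starts a new row 4. The new tableau is [[1, 5, 7], [2, 6], [3], [4]].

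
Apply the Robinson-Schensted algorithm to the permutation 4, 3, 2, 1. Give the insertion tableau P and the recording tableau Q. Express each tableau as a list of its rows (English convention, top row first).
P = [[1], [2], [3], [4]], Q = [[1], [2], [3], [4]]

Insert each entry of the permutation into P by Schensted row insertion, recording in Q the position of each new cell.

Insert 4: appended to row 1. P = [[4]].
Insert 3: 3 bumps 4 from row 1; 4 starts row 2. P = [[3], [4]].
Insert 2: 2 bumps 3 from row 1; 3 bumps 4 from row 2; 4 starts row 3. P = [[2], [3], [4]].
Insert 1: 1 bumps 2 from row 1; 2 bumps 3 from row 2; 3 bumps 4 from row 3; 4 starts row 4. P = [[1], [2], [3], [4]].

So P = [[1], [2], [3], [4]], Q = [[1], [2], [3], [4]].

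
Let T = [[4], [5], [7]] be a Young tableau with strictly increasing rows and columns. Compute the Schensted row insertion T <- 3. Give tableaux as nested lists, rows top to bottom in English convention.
In row 1, 3 replaces 4 (the leftmost entry greater than 3); 4 is bumped to row 2. In row 2, 4 replaces 5 (the leftmost entry greater than 4); 5 is bumped to row 3. In row 3, 5 replaces 7 (the leftmost entry greater than 5); 7 is bumped to row 4. 7 starts a new row 4. The new tableau is [[3], [4], [5], [7]].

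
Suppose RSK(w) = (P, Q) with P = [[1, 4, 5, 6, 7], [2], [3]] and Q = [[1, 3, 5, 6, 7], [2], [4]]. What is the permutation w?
Reverse RSK: for i = n, n-1, ..., 1, locate i in Q, remove the corresponding corner cell from P, and reverse-bump its entry up through P; the value ejected from row 1 is w(i).

So w = 3 2 4 1 5 6 7.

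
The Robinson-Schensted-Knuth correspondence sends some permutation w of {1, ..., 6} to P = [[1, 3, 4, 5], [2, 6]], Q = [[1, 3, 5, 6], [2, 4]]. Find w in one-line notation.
2 1 6 3 4 5

Reverse the RSK construction: for i from n down to 1, find the cell of Q containing i, remove the entry at that cell from P, and reverse-bump it up through P; the value ejected from row 1 is w(i).

Step i=6: Q has 6 at row 1, column 4; remove that cell from P, ejecting 5. So w(6) = 5. P is now [[1, 3, 4], [2, 6]].
Step i=5: Q has 5 at row 1, column 3; remove that cell from P, ejecting 4. So w(5) = 4. P is now [[1, 3], [2, 6]].
Step i=4: Q has 4 at row 2, column 2; remove 6 from row 2 of P and reverse-bump: 6 enters row 1 and ejects 3. So w(4) = 3. P is now [[1, 6], [2]].
Step i=3: Q has 3 at row 1, column 2; remove that cell from P, ejecting 6. So w(3) = 6. P is now [[1], [2]].
Step i=2: Q has 2 at row 2, column 1; remove 2 from row 2 of P and reverse-bump: 2 enters row 1 and ejects 1. So w(2) = 1. P is now [[2]].
Step i=1: Q has 1 at row 1, column 1; remove that cell from P, ejecting 2. So w(1) = 2. P is now [].

So w = 2 1 6 3 4 5.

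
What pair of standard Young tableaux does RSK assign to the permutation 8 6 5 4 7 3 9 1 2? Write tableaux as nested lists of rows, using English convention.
P = [[1, 2, 9], [3, 7], [4], [5], [6], [8]], Q = [[1, 5, 7], [2, 9], [3], [4], [6], [8]]

Insert each entry of the permutation into P by Schensted row insertion, recording in Q the position of each new cell.

Insert 8: appended to row 1. P = [[8]], Q = [[1]].
Insert 6: 6 bumps 8 from row 1; 8 starts row 2. P = [[6], [8]], Q = [[1], [2]].
Insert 5: 5 bumps 6 from row 1; 6 bumps 8 from row 2; 8 starts row 3. P = [[5], [6], [8]], Q = [[1], [2], [3]].
Insert 4: 4 bumps 5 from row 1; 5 bumps 6 from row 2; 6 bumps 8 from row 3; 8 starts row 4. P = [[4], [5], [6], [8]], Q = [[1], [2], [3], [4]].
Insert 7: appended to row 1. P = [[4, 7], [5], [6], [8]], Q = [[1, 5], [2], [3], [4]].
Insert 3: 3 bumps 4 from row 1; 4 bumps 5 from row 2; 5 bumps 6 from row 3; 6 bumps 8 from row 4; 8 starts row 5. P = [[3, 7], [4], [5], [6], [8]], Q = [[1, 5], [2], [3], [4], [6]].
Insert 9: appended to row 1. P = [[3, 7, 9], [4], [5], [6], [8]], Q = [[1, 5, 7], [2], [3], [4], [6]].
Insert 1: 1 bumps 3 from row 1; 3 bumps 4 from row 2; 4 bumps 5 from row 3; 5 bumps 6 from row 4; 6 bumps 8 from row 5; 8 starts row 6. P = [[1, 7, 9], [3], [4], [5], [6], [8]], Q = [[1, 5, 7], [2], [3], [4], [6], [8]].
Insert 2: 2 bumps 7 from row 1; 7 appends to row 2. P = [[1, 2, 9], [3, 7], [4], [5], [6], [8]], Q = [[1, 5, 7], [2, 9], [3], [4], [6], [8]].

So P = [[1, 2, 9], [3, 7], [4], [5], [6], [8]], Q = [[1, 5, 7], [2, 9], [3], [4], [6], [8]].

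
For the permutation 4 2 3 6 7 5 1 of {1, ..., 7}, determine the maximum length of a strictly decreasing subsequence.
3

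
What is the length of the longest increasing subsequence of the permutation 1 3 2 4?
3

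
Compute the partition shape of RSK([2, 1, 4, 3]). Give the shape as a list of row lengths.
RSK row insertion gives P = [[1, 3], [2, 4]], which has shape [2, 2].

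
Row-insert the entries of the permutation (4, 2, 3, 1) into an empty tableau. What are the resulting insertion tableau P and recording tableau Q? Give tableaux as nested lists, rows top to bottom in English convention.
P = [[1, 3], [2], [4]], Q = [[1, 3], [2], [4]]

Insert each entry of the permutation into P by Schensted row insertion, recording in Q the position of each new cell.

Insert 4: appended to row 1. P = [[4]].
Insert 2: 2 bumps 4 from row 1; 4 starts row 2. P = [[2], [4]].
Insert 3: appended to row 1. P = [[2, 3], [4]].
Insert 1: 1 bumps 2 from row 1; 2 bumps 4 from row 2; 4 starts row 3. P = [[1, 3], [2], [4]].

So P = [[1, 3], [2], [4]], Q = [[1, 3], [2], [4]].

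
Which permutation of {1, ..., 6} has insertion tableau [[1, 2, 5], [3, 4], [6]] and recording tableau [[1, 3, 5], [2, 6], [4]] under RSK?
Reverse RSK: for i = n, n-1, ..., 1, locate i in Q, remove the corresponding corner cell from P, and reverse-bump its entry up through P; the value ejected from row 1 is w(i).

So w = 6 3 4 1 5 2.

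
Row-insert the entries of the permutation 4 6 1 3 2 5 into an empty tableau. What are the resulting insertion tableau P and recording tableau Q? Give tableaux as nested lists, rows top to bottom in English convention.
P = [[1, 2, 5], [3, 6], [4]], Q = [[1, 2, 6], [3, 4], [5]]

Insert each entry of the permutation into P by Schensted row insertion, recording in Q the position of each new cell.

Insert 4: appended to row 1. P = [[4]], Q = [[1]].
Insert 6: appended to row 1. P = [[4, 6]], Q = [[1, 2]].
Insert 1: 1 bumps 4 from row 1; 4 starts row 2. P = [[1, 6], [4]], Q = [[1, 2], [3]].
Insert 3: 3 bumps 6 from row 1; 6 appends to row 2. P = [[1, 3], [4, 6]], Q = [[1, 2], [3, 4]].
Insert 2: 2 bumps 3 from row 1; 3 bumps 4 from row 2; 4 starts row 3. P = [[1, 2], [3, 6], [4]], Q = [[1, 2], [3, 4], [5]].
Insert 5: appended to row 1. P = [[1, 2, 5], [3, 6], [4]], Q = [[1, 2, 6], [3, 4], [5]].

So P = [[1, 2, 5], [3, 6], [4]], Q = [[1, 2, 6], [3, 4], [5]].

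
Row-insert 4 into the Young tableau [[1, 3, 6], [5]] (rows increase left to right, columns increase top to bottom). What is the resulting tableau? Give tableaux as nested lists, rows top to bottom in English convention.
In row 1, 4 replaces 6 (the leftmost entry greater than 4); 6 is bumped to row 2. 6 is appended to row 2. The new tableau is [[1, 3, 4], [5, 6]].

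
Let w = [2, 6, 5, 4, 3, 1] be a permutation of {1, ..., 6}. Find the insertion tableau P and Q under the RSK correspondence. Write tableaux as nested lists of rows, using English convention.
Insert each entry of the permutation into P by Schensted row insertion, recording in Q the position of each new cell.

Insert 2: appended to row 1. P = [[2]].
Insert 6: appended to row 1. P = [[2, 6]].
Insert 5: 5 bumps 6 from row 1; 6 starts row 2. P = [[2, 5], [6]].
Insert 4: 4 bumps 5 from row 1; 5 bumps 6 from row 2; 6 starts row 3. P = [[2, 4], [5], [6]].
Insert 3: 3 bumps 4 from row 1; 4 bumps 5 from row 2; 5 bumps 6 from row 3; 6 starts row 4. P = [[2, 3], [4], [5], [6]].
Insert 1: 1 bumps 2 from row 1; 2 bumps 4 from row 2; 4 bumps 5 from row 3; 5 bumps 6 from row 4; 6 starts row 5. P = [[1, 3], [2], [4], [5], [6]].

So P = [[1, 3], [2], [4], [5], [6]], Q = [[1, 2], [3], [4], [5], [6]].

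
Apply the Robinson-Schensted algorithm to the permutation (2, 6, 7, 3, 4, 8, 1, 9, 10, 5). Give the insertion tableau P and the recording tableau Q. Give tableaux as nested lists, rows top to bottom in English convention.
P = [[1, 3, 4, 5, 9, 10], [2, 7, 8], [6]], Q = [[1, 2, 3, 6, 8, 9], [4, 5, 10], [7]]

Insert each entry of the permutation into P by Schensted row insertion, recording in Q the position of each new cell.

Insert 2: appended to row 1. P = [[2]].
Insert 6: appended to row 1. P = [[2, 6]].
Insert 7: appended to row 1. P = [[2, 6, 7]].
Insert 3: 3 bumps 6 from row 1; 6 starts row 2. P = [[2, 3, 7], [6]].
Insert 4: 4 bumps 7 from row 1; 7 appends to row 2. P = [[2, 3, 4], [6, 7]].
Insert 8: appended to row 1. P = [[2, 3, 4, 8], [6, 7]].
Insert 1: 1 bumps 2 from row 1; 2 bumps 6 from row 2; 6 starts row 3. P = [[1, 3, 4, 8], [2, 7], [6]].
Insert 9: appended to row 1. P = [[1, 3, 4, 8, 9], [2, 7], [6]].
Insert 10: appended to row 1. P = [[1, 3, 4, 8, 9, 10], [2, 7], [6]].
Insert 5: 5 bumps 8 from row 1; 8 appends to row 2. P = [[1, 3, 4, 5, 9, 10], [2, 7, 8], [6]].

So P = [[1, 3, 4, 5, 9, 10], [2, 7, 8], [6]], Q = [[1, 2, 3, 6, 8, 9], [4, 5, 10], [7]].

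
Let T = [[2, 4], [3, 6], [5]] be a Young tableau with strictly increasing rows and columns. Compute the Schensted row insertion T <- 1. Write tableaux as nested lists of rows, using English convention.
In row 1, 1 replaces 2 (the leftmost entry greater than 1); 2 is bumped to row 2. In row 2, 2 replaces 3 (the leftmost entry greater than 2); 3 is bumped to row 3. In row 3, 3 replaces 5 (the leftmost entry greater than 3); 5 is bumped to row 4. 5 starts a new row 4. The new tableau is [[1, 4], [2, 6], [3], [5]].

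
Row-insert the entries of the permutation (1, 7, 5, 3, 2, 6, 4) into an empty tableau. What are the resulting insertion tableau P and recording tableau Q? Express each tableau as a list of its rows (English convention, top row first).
P = [[1, 2, 4], [3, 6], [5], [7]], Q = [[1, 2, 6], [3, 7], [4], [5]]

Insert each entry of the permutation into P by Schensted row insertion, recording in Q the position of each new cell.

Insert 1: appended to row 1. P = [[1]].
Insert 7: appended to row 1. P = [[1, 7]].
Insert 5: 5 bumps 7 from row 1; 7 starts row 2. P = [[1, 5], [7]].
Insert 3: 3 bumps 5 from row 1; 5 bumps 7 from row 2; 7 starts row 3. P = [[1, 3], [5], [7]].
Insert 2: 2 bumps 3 from row 1; 3 bumps 5 from row 2; 5 bumps 7 from row 3; 7 starts row 4. P = [[1, 2], [3], [5], [7]].
Insert 6: appended to row 1. P = [[1, 2, 6], [3], [5], [7]].
Insert 4: 4 bumps 6 from row 1; 6 appends to row 2. P = [[1, 2, 4], [3, 6], [5], [7]].

So P = [[1, 2, 4], [3, 6], [5], [7]], Q = [[1, 2, 6], [3, 7], [4], [5]].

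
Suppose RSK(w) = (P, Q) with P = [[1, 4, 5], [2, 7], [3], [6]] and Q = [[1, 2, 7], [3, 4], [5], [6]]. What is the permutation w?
Reverse the RSK construction: for i from n down to 1, find the cell of Q containing i, remove the entry at that cell from P, and reverse-bump it up through P; the value ejected from row 1 is w(i).

Step i=7: Q has 7 at row 1, column 3; remove that cell from P, ejecting 5. So w(7) = 5. P is now [[1, 4], [2, 7], [3], [6]].
Step i=6: Q has 6 at row 4, column 1; remove 6 from row 4 of P and reverse-bump: 6 enters row 3 and ejects 3; 3 enters row 2 and ejects 2; 2 enters row 1 and ejects 1. So w(6) = 1. P is now [[2, 4], [3, 7], [6]].
Step i=5: Q has 5 at row 3, column 1; remove 6 from row 3 of P and reverse-bump: 6 enters row 2 and ejects 3; 3 enters row 1 and ejects 2. So w(5) = 2. P is now [[3, 4], [6, 7]].
Step i=4: Q has 4 at row 2, column 2; remove 7 from row 2 of P and reverse-bump: 7 enters row 1 and ejects 4. So w(4) = 4. P is now [[3, 7], [6]].
Step i=3: Q has 3 at row 2, column 1; remove 6 from row 2 of P and reverse-bump: 6 enters row 1 and ejects 3. So w(3) = 3. P is now [[6, 7]].
Step i=2: Q has 2 at row 1, column 2; remove that cell from P, ejecting 7. So w(2) = 7. P is now [[6]].
Step i=1: Q has 1 at row 1, column 1; remove that cell from P, ejecting 6. So w(1) = 6. P is now [].

So w = 6 7 3 4 2 1 5.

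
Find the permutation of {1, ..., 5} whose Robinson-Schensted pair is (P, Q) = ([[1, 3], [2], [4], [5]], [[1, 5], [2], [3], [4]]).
5 4 2 1 3

Reverse RSK: for i = n, n-1, ..., 1, locate i in Q, remove the corresponding corner cell from P, and reverse-bump its entry up through P; the value ejected from row 1 is w(i).

So w = 5 4 2 1 3.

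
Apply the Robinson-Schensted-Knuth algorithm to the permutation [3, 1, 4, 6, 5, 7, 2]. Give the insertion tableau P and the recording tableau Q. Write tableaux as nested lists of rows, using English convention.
P = [[1, 2, 5, 7], [3, 4], [6]], Q = [[1, 3, 4, 6], [2, 5], [7]]

Insert each entry of the permutation into P by Schensted row insertion, recording in Q the position of each new cell.

Insert 3: appended to row 1. P = [[3]], Q = [[1]].
Insert 1: 1 bumps 3 from row 1; 3 starts row 2. P = [[1], [3]], Q = [[1], [2]].
Insert 4: appended to row 1. P = [[1, 4], [3]], Q = [[1, 3], [2]].
Insert 6: appended to row 1. P = [[1, 4, 6], [3]], Q = [[1, 3, 4], [2]].
Insert 5: 5 bumps 6 from row 1; 6 appends to row 2. P = [[1, 4, 5], [3, 6]], Q = [[1, 3, 4], [2, 5]].
Insert 7: appended to row 1. P = [[1, 4, 5, 7], [3, 6]], Q = [[1, 3, 4, 6], [2, 5]].
Insert 2: 2 bumps 4 from row 1; 4 bumps 6 from row 2; 6 starts row 3. P = [[1, 2, 5, 7], [3, 4], [6]], Q = [[1, 3, 4, 6], [2, 5], [7]].

So P = [[1, 2, 5, 7], [3, 4], [6]], Q = [[1, 3, 4, 6], [2, 5], [7]].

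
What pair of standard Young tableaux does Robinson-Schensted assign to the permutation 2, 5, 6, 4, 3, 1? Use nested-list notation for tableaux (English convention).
Insert each entry of the permutation into P by Schensted row insertion, recording in Q the position of each new cell.

After inserting 2: P = [[2]].
After inserting 5: P = [[2, 5]].
After inserting 6: P = [[2, 5, 6]].
After inserting 4: P = [[2, 4, 6], [5]].
After inserting 3: P = [[2, 3, 6], [4], [5]].
After inserting 1: P = [[1, 3, 6], [2], [4], [5]].

So P = [[1, 3, 6], [2], [4], [5]], Q = [[1, 2, 3], [4], [5], [6]].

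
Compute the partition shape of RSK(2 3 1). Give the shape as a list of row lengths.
[2, 1]

Row-insert each entry into an empty tableau.

After inserting 2: P = [[2]].
After inserting 3: P = [[2, 3]].
After inserting 1: P = [[1, 3], [2]].

The final insertion tableau P = [[1, 3], [2]] has shape [2, 1].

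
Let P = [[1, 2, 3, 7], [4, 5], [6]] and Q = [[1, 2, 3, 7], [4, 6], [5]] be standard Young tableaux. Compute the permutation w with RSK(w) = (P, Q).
Reverse the RSK construction: for i from n down to 1, find the cell of Q containing i, remove the entry at that cell from P, and reverse-bump it up through P; the value ejected from row 1 is w(i).

Step i=7: Q has 7 at row 1, column 4; remove that cell from P, ejecting 7. So w(7) = 7. P is now [[1, 2, 3], [4, 5], [6]].
Step i=6: Q has 6 at row 2, column 2; remove 5 from row 2 of P and reverse-bump: 5 enters row 1 and ejects 3. So w(6) = 3. P is now [[1, 2, 5], [4], [6]].
Step i=5: Q has 5 at row 3, column 1; remove 6 from row 3 of P and reverse-bump: 6 enters row 2 and ejects 4; 4 enters row 1 and ejects 2. So w(5) = 2. P is now [[1, 4, 5], [6]].
Step i=4: Q has 4 at row 2, column 1; remove 6 from row 2 of P and reverse-bump: 6 enters row 1 and ejects 5. So w(4) = 5. P is now [[1, 4, 6]].
Step i=3: Q has 3 at row 1, column 3; remove that cell from P, ejecting 6. So w(3) = 6. P is now [[1, 4]].
Step i=2: Q has 2 at row 1, column 2; remove that cell from P, ejecting 4. So w(2) = 4. P is now [[1]].
Step i=1: Q has 1 at row 1, column 1; remove that cell from P, ejecting 1. So w(1) = 1. P is now [].

So w = 1 4 6 5 2 3 7.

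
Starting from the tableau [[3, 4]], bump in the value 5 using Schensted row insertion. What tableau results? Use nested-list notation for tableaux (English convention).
5 is larger than every entry of row 1, so it is appended to row 1. The new tableau is [[3, 4, 5]].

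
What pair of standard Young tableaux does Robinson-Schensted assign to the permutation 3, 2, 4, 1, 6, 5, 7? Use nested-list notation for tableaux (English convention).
Insert each entry of the permutation into P by Schensted row insertion, recording in Q the position of each new cell.

After inserting 3: P = [[3]].
After inserting 2: P = [[2], [3]].
After inserting 4: P = [[2, 4], [3]].
After inserting 1: P = [[1, 4], [2], [3]].
After inserting 6: P = [[1, 4, 6], [2], [3]].
After inserting 5: P = [[1, 4, 5], [2, 6], [3]].
After inserting 7: P = [[1, 4, 5, 7], [2, 6], [3]].

So P = [[1, 4, 5, 7], [2, 6], [3]], Q = [[1, 3, 5, 7], [2, 6], [4]].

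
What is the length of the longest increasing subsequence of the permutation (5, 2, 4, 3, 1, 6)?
3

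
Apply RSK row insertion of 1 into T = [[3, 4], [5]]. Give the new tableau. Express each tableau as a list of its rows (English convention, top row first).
[[1, 4], [3], [5]]

In row 1, 1 replaces 3 (the leftmost entry greater than 1); 3 is bumped to row 2. In row 2, 3 replaces 5 (the leftmost entry greater than 3); 5 is bumped to row 3. 5 starts a new row 3. The new tableau is [[1, 4], [3], [5]].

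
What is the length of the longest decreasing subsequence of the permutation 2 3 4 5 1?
2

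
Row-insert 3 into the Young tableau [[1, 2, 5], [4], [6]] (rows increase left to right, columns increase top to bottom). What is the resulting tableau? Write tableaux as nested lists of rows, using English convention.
[[1, 2, 3], [4, 5], [6]]

In row 1, 3 replaces 5 (the leftmost entry greater than 3); 5 is bumped to row 2. 5 is appended to row 2. The new tableau is [[1, 2, 3], [4, 5], [6]].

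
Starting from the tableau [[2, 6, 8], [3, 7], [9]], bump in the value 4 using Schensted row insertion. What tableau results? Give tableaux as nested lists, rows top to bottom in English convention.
In row 1, 4 replaces 6 (the leftmost entry greater than 4); 6 is bumped to row 2. In row 2, 6 replaces 7 (the leftmost entry greater than 6); 7 is bumped to row 3. In row 3, 7 replaces 9 (the leftmost entry greater than 7); 9 is bumped to row 4. 9 starts a new row 4. The new tableau is [[2, 4, 8], [3, 6], [7], [9]].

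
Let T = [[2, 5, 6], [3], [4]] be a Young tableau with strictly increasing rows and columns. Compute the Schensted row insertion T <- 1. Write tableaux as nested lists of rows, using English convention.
[[1, 5, 6], [2], [3], [4]]

In row 1, 1 replaces 2 (the leftmost entry greater than 1); 2 is bumped to row 2. In row 2, 2 replaces 3 (the leftmost entry greater than 2); 3 is bumped to row 3. In row 3, 3 replaces 4 (the leftmost entry greater than 3); 4 is bumped to row 4. 4 starts a new row 4. The new tableau is [[1, 5, 6], [2], [3], [4]].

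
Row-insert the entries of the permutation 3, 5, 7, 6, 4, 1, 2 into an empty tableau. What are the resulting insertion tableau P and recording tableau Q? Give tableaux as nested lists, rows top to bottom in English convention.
P = [[1, 2, 6], [3, 4], [5], [7]], Q = [[1, 2, 3], [4, 7], [5], [6]]

Insert each entry of the permutation into P by Schensted row insertion, recording in Q the position of each new cell.

Insert 3: appended to row 1. P = [[3]].
Insert 5: appended to row 1. P = [[3, 5]].
Insert 7: appended to row 1. P = [[3, 5, 7]].
Insert 6: 6 bumps 7 from row 1; 7 starts row 2. P = [[3, 5, 6], [7]].
Insert 4: 4 bumps 5 from row 1; 5 bumps 7 from row 2; 7 starts row 3. P = [[3, 4, 6], [5], [7]].
Insert 1: 1 bumps 3 from row 1; 3 bumps 5 from row 2; 5 bumps 7 from row 3; 7 starts row 4. P = [[1, 4, 6], [3], [5], [7]].
Insert 2: 2 bumps 4 from row 1; 4 appends to row 2. P = [[1, 2, 6], [3, 4], [5], [7]].

So P = [[1, 2, 6], [3, 4], [5], [7]], Q = [[1, 2, 3], [4, 7], [5], [6]].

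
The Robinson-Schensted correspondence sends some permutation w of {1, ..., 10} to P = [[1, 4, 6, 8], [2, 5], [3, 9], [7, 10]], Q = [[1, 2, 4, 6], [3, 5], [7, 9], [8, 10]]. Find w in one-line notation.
3 7 5 10 6 9 2 1 8 4

Reverse the RSK construction: for i from n down to 1, find the cell of Q containing i, remove the entry at that cell from P, and reverse-bump it up through P; the value ejected from row 1 is w(i).

Step i=10: Q has 10 at row 4, column 2; remove 10 from row 4 of P and reverse-bump: 10 enters row 3 and ejects 9; 9 enters row 2 and ejects 5; 5 enters row 1 and ejects 4. So w(10) = 4. P is now [[1, 5, 6, 8], [2, 9], [3, 10], [7]].
Step i=9: Q has 9 at row 3, column 2; remove 10 from row 3 of P and reverse-bump: 10 enters row 2 and ejects 9; 9 enters row 1 and ejects 8. So w(9) = 8. P is now [[1, 5, 6, 9], [2, 10], [3], [7]].
Step i=8: Q has 8 at row 4, column 1; remove 7 from row 4 of P and reverse-bump: 7 enters row 3 and ejects 3; 3 enters row 2 and ejects 2; 2 enters row 1 and ejects 1. So w(8) = 1. P is now [[2, 5, 6, 9], [3, 10], [7]].
Step i=7: Q has 7 at row 3, column 1; remove 7 from row 3 of P and reverse-bump: 7 enters row 2 and ejects 3; 3 enters row 1 and ejects 2. So w(7) = 2. P is now [[3, 5, 6, 9], [7, 10]].
Step i=6: Q has 6 at row 1, column 4; remove that cell from P, ejecting 9. So w(6) = 9. P is now [[3, 5, 6], [7, 10]].
Step i=5: Q has 5 at row 2, column 2; remove 10 from row 2 of P and reverse-bump: 10 enters row 1 and ejects 6. So w(5) = 6. P is now [[3, 5, 10], [7]].
Step i=4: Q has 4 at row 1, column 3; remove that cell from P, ejecting 10. So w(4) = 10. P is now [[3, 5], [7]].
Step i=3: Q has 3 at row 2, column 1; remove 7 from row 2 of P and reverse-bump: 7 enters row 1 and ejects 5. So w(3) = 5. P is now [[3, 7]].
Step i=2: Q has 2 at row 1, column 2; remove that cell from P, ejecting 7. So w(2) = 7. P is now [[3]].
Step i=1: Q has 1 at row 1, column 1; remove that cell from P, ejecting 3. So w(1) = 3. P is now [].

So w = 3 7 5 10 6 9 2 1 8 4.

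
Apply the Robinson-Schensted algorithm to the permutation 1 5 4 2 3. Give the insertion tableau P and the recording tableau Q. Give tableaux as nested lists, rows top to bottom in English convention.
P = [[1, 2, 3], [4], [5]], Q = [[1, 2, 5], [3], [4]]

Insert each entry of the permutation into P by Schensted row insertion, recording in Q the position of each new cell.

Insert 1: appended to row 1. P = [[1]].
Insert 5: appended to row 1. P = [[1, 5]].
Insert 4: 4 bumps 5 from row 1; 5 starts row 2. P = [[1, 4], [5]].
Insert 2: 2 bumps 4 from row 1; 4 bumps 5 from row 2; 5 starts row 3. P = [[1, 2], [4], [5]].
Insert 3: appended to row 1. P = [[1, 2, 3], [4], [5]].

So P = [[1, 2, 3], [4], [5]], Q = [[1, 2, 5], [3], [4]].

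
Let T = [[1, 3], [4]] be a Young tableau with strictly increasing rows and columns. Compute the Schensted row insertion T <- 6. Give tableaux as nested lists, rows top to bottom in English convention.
6 is larger than every entry of row 1, so it is appended to row 1. The new tableau is [[1, 3, 6], [4]].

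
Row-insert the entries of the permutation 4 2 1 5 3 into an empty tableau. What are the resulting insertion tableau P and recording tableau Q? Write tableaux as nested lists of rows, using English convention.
P = [[1, 3], [2, 5], [4]], Q = [[1, 4], [2, 5], [3]]

Insert each entry of the permutation into P by Schensted row insertion, recording in Q the position of each new cell.

Insert 4: appended to row 1. P = [[4]].
Insert 2: 2 bumps 4 from row 1; 4 starts row 2. P = [[2], [4]].
Insert 1: 1 bumps 2 from row 1; 2 bumps 4 from row 2; 4 starts row 3. P = [[1], [2], [4]].
Insert 5: appended to row 1. P = [[1, 5], [2], [4]].
Insert 3: 3 bumps 5 from row 1; 5 appends to row 2. P = [[1, 3], [2, 5], [4]].

So P = [[1, 3], [2, 5], [4]], Q = [[1, 4], [2, 5], [3]].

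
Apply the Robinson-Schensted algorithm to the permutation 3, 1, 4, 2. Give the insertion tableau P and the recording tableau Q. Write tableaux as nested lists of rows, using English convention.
Insert each entry of the permutation into P by Schensted row insertion, recording in Q the position of each new cell.

Insert 3: appended to row 1. P = [[3]].
Insert 1: 1 bumps 3 from row 1; 3 starts row 2. P = [[1], [3]].
Insert 4: appended to row 1. P = [[1, 4], [3]].
Insert 2: 2 bumps 4 from row 1; 4 appends to row 2. P = [[1, 2], [3, 4]].

So P = [[1, 2], [3, 4]], Q = [[1, 3], [2, 4]].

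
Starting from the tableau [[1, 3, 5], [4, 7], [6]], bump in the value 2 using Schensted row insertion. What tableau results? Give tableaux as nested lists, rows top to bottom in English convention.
[[1, 2, 5], [3, 7], [4], [6]]

In row 1, 2 replaces 3 (the leftmost entry greater than 2); 3 is bumped to row 2. In row 2, 3 replaces 4 (the leftmost entry greater than 3); 4 is bumped to row 3. In row 3, 4 replaces 6 (the leftmost entry greater than 4); 6 is bumped to row 4. 6 starts a new row 4. The new tableau is [[1, 2, 5], [3, 7], [4], [6]].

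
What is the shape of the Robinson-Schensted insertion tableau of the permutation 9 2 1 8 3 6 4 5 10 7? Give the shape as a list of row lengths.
[5, 3, 1, 1]

Row-insert each entry into an empty tableau.

After inserting 9: P = [[9]].
After inserting 2: P = [[2], [9]].
After inserting 1: P = [[1], [2], [9]].
After inserting 8: P = [[1, 8], [2], [9]].
After inserting 3: P = [[1, 3], [2, 8], [9]].
After inserting 6: P = [[1, 3, 6], [2, 8], [9]].
After inserting 4: P = [[1, 3, 4], [2, 6], [8], [9]].
After inserting 5: P = [[1, 3, 4, 5], [2, 6], [8], [9]].
After inserting 10: P = [[1, 3, 4, 5, 10], [2, 6], [8], [9]].
After inserting 7: P = [[1, 3, 4, 5, 7], [2, 6, 10], [8], [9]].

The final insertion tableau P = [[1, 3, 4, 5, 7], [2, 6, 10], [8], [9]] has shape [5, 3, 1, 1].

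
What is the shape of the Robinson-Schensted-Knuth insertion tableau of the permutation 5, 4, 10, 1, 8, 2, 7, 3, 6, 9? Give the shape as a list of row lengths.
Row-insert each entry into an empty tableau.

After inserting 5: P = [[5]].
After inserting 4: P = [[4], [5]].
After inserting 10: P = [[4, 10], [5]].
After inserting 1: P = [[1, 10], [4], [5]].
After inserting 8: P = [[1, 8], [4, 10], [5]].
After inserting 2: P = [[1, 2], [4, 8], [5, 10]].
After inserting 7: P = [[1, 2, 7], [4, 8], [5, 10]].
After inserting 3: P = [[1, 2, 3], [4, 7], [5, 8], [10]].
After inserting 6: P = [[1, 2, 3, 6], [4, 7], [5, 8], [10]].
After inserting 9: P = [[1, 2, 3, 6, 9], [4, 7], [5, 8], [10]].

The final insertion tableau P = [[1, 2, 3, 6, 9], [4, 7], [5, 8], [10]] has shape [5, 2, 2, 1].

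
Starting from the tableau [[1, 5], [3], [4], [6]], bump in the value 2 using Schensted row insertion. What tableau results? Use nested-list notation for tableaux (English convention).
In row 1, 2 replaces 5 (the leftmost entry greater than 2); 5 is bumped to row 2. 5 is appended to row 2. The new tableau is [[1, 2], [3, 5], [4], [6]].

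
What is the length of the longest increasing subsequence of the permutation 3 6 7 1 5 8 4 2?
4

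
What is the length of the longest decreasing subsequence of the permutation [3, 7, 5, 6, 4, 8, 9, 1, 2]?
4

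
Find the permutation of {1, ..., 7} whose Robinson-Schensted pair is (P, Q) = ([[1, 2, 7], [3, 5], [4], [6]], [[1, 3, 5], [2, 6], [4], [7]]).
6 4 5 1 7 3 2

Reverse the RSK construction: for i from n down to 1, find the cell of Q containing i, remove the entry at that cell from P, and reverse-bump it up through P; the value ejected from row 1 is w(i).

Step i=7: Q has 7 at row 4, column 1; remove 6 from row 4 of P and reverse-bump: 6 enters row 3 and ejects 4; 4 enters row 2 and ejects 3; 3 enters row 1 and ejects 2. So w(7) = 2. P is now [[1, 3, 7], [4, 5], [6]].
Step i=6: Q has 6 at row 2, column 2; remove 5 from row 2 of P and reverse-bump: 5 enters row 1 and ejects 3. So w(6) = 3. P is now [[1, 5, 7], [4], [6]].
Step i=5: Q has 5 at row 1, column 3; remove that cell from P, ejecting 7. So w(5) = 7. P is now [[1, 5], [4], [6]].
Step i=4: Q has 4 at row 3, column 1; remove 6 from row 3 of P and reverse-bump: 6 enters row 2 and ejects 4; 4 enters row 1 and ejects 1. So w(4) = 1. P is now [[4, 5], [6]].
Step i=3: Q has 3 at row 1, column 2; remove that cell from P, ejecting 5. So w(3) = 5. P is now [[4], [6]].
Step i=2: Q has 2 at row 2, column 1; remove 6 from row 2 of P and reverse-bump: 6 enters row 1 and ejects 4. So w(2) = 4. P is now [[6]].
Step i=1: Q has 1 at row 1, column 1; remove that cell from P, ejecting 6. So w(1) = 6. P is now [].

So w = 6 4 5 1 7 3 2.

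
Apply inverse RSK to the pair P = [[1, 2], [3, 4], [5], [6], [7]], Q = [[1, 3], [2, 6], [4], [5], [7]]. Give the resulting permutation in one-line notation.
Reverse the RSK construction: for i from n down to 1, find the cell of Q containing i, remove the entry at that cell from P, and reverse-bump it up through P; the value ejected from row 1 is w(i).

Step i=7: Q has 7 at row 5, column 1; remove 7 from row 5 of P and reverse-bump: 7 enters row 4 and ejects 6; 6 enters row 3 and ejects 5; 5 enters row 2 and ejects 4; 4 enters row 1 and ejects 2. So w(7) = 2. P is now [[1, 4], [3, 5], [6], [7]].
Step i=6: Q has 6 at row 2, column 2; remove 5 from row 2 of P and reverse-bump: 5 enters row 1 and ejects 4. So w(6) = 4. P is now [[1, 5], [3], [6], [7]].
Step i=5: Q has 5 at row 4, column 1; remove 7 from row 4 of P and reverse-bump: 7 enters row 3 and ejects 6; 6 enters row 2 and ejects 3; 3 enters row 1 and ejects 1. So w(5) = 1. P is now [[3, 5], [6], [7]].
Step i=4: Q has 4 at row 3, column 1; remove 7 from row 3 of P and reverse-bump: 7 enters row 2 and ejects 6; 6 enters row 1 and ejects 5. So w(4) = 5. P is now [[3, 6], [7]].
Step i=3: Q has 3 at row 1, column 2; remove that cell from P, ejecting 6. So w(3) = 6. P is now [[3], [7]].
Step i=2: Q has 2 at row 2, column 1; remove 7 from row 2 of P and reverse-bump: 7 enters row 1 and ejects 3. So w(2) = 3. P is now [[7]].
Step i=1: Q has 1 at row 1, column 1; remove that cell from P, ejecting 7. So w(1) = 7. P is now [].

So w = 7 3 6 5 1 4 2.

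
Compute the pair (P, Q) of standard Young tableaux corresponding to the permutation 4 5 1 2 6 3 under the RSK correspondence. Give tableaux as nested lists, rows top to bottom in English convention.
Insert each entry of the permutation into P by Schensted row insertion, recording in Q the position of each new cell.

After inserting 4: P = [[4]].
After inserting 5: P = [[4, 5]].
After inserting 1: P = [[1, 5], [4]].
After inserting 2: P = [[1, 2], [4, 5]].
After inserting 6: P = [[1, 2, 6], [4, 5]].
After inserting 3: P = [[1, 2, 3], [4, 5, 6]].

So P = [[1, 2, 3], [4, 5, 6]], Q = [[1, 2, 5], [3, 4, 6]].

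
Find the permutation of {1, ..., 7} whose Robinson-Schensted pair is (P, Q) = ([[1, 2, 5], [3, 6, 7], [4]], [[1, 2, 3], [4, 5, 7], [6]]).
4 6 7 1 3 2 5

Reverse the RSK construction: for i from n down to 1, find the cell of Q containing i, remove the entry at that cell from P, and reverse-bump it up through P; the value ejected from row 1 is w(i).

Step i=7: Q has 7 at row 2, column 3; remove 7 from row 2 of P and reverse-bump: 7 enters row 1 and ejects 5. So w(7) = 5. P is now [[1, 2, 7], [3, 6], [4]].
Step i=6: Q has 6 at row 3, column 1; remove 4 from row 3 of P and reverse-bump: 4 enters row 2 and ejects 3; 3 enters row 1 and ejects 2. So w(6) = 2. P is now [[1, 3, 7], [4, 6]].
Step i=5: Q has 5 at row 2, column 2; remove 6 from row 2 of P and reverse-bump: 6 enters row 1 and ejects 3. So w(5) = 3. P is now [[1, 6, 7], [4]].
Step i=4: Q has 4 at row 2, column 1; remove 4 from row 2 of P and reverse-bump: 4 enters row 1 and ejects 1. So w(4) = 1. P is now [[4, 6, 7]].
Step i=3: Q has 3 at row 1, column 3; remove that cell from P, ejecting 7. So w(3) = 7. P is now [[4, 6]].
Step i=2: Q has 2 at row 1, column 2; remove that cell from P, ejecting 6. So w(2) = 6. P is now [[4]].
Step i=1: Q has 1 at row 1, column 1; remove that cell from P, ejecting 4. So w(1) = 4. P is now [].

So w = 4 6 7 1 3 2 5.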